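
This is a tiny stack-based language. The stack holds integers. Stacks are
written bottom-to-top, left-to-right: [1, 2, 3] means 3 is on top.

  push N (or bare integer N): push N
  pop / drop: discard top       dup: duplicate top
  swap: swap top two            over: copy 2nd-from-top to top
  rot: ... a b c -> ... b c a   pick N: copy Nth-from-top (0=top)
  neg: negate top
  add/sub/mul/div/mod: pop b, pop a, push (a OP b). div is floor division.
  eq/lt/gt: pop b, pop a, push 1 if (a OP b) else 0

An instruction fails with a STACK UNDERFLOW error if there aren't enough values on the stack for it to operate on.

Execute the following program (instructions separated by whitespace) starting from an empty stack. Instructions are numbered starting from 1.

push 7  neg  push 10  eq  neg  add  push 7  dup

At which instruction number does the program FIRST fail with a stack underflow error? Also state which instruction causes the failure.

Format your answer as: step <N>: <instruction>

Step 1 ('push 7'): stack = [7], depth = 1
Step 2 ('neg'): stack = [-7], depth = 1
Step 3 ('push 10'): stack = [-7, 10], depth = 2
Step 4 ('eq'): stack = [0], depth = 1
Step 5 ('neg'): stack = [0], depth = 1
Step 6 ('add'): needs 2 value(s) but depth is 1 — STACK UNDERFLOW

Answer: step 6: add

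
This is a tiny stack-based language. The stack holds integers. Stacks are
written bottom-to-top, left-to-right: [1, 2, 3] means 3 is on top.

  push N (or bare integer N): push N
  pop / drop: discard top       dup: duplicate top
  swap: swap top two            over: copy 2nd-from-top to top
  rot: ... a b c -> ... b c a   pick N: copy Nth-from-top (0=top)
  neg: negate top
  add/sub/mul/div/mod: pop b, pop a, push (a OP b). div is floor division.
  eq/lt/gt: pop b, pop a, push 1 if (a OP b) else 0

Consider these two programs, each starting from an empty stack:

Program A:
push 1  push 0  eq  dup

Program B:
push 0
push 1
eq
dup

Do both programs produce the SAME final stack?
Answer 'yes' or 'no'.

Program A trace:
  After 'push 1': [1]
  After 'push 0': [1, 0]
  After 'eq': [0]
  After 'dup': [0, 0]
Program A final stack: [0, 0]

Program B trace:
  After 'push 0': [0]
  After 'push 1': [0, 1]
  After 'eq': [0]
  After 'dup': [0, 0]
Program B final stack: [0, 0]
Same: yes

Answer: yes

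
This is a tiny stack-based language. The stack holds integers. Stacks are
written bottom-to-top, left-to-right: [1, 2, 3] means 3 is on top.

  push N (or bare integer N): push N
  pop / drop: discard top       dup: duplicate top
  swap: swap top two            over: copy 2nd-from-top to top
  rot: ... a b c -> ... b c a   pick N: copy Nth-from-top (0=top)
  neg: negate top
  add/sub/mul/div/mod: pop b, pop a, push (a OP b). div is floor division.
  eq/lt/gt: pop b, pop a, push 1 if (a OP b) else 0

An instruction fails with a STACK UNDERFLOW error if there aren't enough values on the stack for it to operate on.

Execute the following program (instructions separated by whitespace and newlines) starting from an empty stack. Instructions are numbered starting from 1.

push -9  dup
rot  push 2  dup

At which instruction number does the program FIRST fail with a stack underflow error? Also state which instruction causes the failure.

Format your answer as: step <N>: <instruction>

Step 1 ('push -9'): stack = [-9], depth = 1
Step 2 ('dup'): stack = [-9, -9], depth = 2
Step 3 ('rot'): needs 3 value(s) but depth is 2 — STACK UNDERFLOW

Answer: step 3: rot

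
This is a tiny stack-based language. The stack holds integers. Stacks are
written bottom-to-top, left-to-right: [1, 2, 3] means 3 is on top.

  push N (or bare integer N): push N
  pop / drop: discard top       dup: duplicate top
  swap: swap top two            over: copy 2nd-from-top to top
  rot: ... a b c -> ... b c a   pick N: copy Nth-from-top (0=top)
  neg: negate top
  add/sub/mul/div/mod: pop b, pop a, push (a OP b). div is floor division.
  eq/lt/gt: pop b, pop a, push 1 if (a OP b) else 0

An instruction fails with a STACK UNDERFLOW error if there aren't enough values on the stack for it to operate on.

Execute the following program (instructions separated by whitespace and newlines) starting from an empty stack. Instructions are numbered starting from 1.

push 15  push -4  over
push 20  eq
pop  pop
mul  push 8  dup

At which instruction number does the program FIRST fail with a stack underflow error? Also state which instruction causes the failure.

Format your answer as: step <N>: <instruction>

Step 1 ('push 15'): stack = [15], depth = 1
Step 2 ('push -4'): stack = [15, -4], depth = 2
Step 3 ('over'): stack = [15, -4, 15], depth = 3
Step 4 ('push 20'): stack = [15, -4, 15, 20], depth = 4
Step 5 ('eq'): stack = [15, -4, 0], depth = 3
Step 6 ('pop'): stack = [15, -4], depth = 2
Step 7 ('pop'): stack = [15], depth = 1
Step 8 ('mul'): needs 2 value(s) but depth is 1 — STACK UNDERFLOW

Answer: step 8: mul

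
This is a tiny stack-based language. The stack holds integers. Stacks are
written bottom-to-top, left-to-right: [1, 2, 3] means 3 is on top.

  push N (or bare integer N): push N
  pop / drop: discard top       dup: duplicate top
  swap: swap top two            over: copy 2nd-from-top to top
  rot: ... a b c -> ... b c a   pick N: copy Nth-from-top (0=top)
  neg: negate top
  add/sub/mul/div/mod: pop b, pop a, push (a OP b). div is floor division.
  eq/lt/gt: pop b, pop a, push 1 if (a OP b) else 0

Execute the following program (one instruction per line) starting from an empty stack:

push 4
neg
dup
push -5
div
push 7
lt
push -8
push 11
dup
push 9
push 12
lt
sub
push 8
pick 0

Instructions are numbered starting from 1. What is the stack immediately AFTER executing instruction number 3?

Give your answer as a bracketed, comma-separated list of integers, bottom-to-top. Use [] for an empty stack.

Step 1 ('push 4'): [4]
Step 2 ('neg'): [-4]
Step 3 ('dup'): [-4, -4]

Answer: [-4, -4]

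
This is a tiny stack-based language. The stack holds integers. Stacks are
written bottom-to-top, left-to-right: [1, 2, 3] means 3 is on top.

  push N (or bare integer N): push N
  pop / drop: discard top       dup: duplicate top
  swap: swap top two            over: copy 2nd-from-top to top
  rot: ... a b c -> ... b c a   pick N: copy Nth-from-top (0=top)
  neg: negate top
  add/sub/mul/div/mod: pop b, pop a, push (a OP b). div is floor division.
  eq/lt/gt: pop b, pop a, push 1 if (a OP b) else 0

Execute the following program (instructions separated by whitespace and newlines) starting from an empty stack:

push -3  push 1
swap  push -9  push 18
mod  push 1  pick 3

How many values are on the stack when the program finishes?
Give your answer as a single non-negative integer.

Answer: 5

Derivation:
After 'push -3': stack = [-3] (depth 1)
After 'push 1': stack = [-3, 1] (depth 2)
After 'swap': stack = [1, -3] (depth 2)
After 'push -9': stack = [1, -3, -9] (depth 3)
After 'push 18': stack = [1, -3, -9, 18] (depth 4)
After 'mod': stack = [1, -3, 9] (depth 3)
After 'push 1': stack = [1, -3, 9, 1] (depth 4)
After 'pick 3': stack = [1, -3, 9, 1, 1] (depth 5)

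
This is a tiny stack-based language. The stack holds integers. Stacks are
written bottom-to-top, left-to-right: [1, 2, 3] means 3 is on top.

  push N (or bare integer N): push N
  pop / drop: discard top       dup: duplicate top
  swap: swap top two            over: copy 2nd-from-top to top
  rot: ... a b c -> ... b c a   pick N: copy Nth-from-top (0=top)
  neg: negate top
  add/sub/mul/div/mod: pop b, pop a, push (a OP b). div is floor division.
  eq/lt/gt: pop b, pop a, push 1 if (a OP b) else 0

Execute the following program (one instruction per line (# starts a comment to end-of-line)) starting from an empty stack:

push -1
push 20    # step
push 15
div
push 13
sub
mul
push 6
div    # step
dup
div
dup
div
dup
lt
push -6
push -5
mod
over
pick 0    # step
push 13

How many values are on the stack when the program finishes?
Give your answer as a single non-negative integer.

Answer: 5

Derivation:
After 'push -1': stack = [-1] (depth 1)
After 'push 20': stack = [-1, 20] (depth 2)
After 'push 15': stack = [-1, 20, 15] (depth 3)
After 'div': stack = [-1, 1] (depth 2)
After 'push 13': stack = [-1, 1, 13] (depth 3)
After 'sub': stack = [-1, -12] (depth 2)
After 'mul': stack = [12] (depth 1)
After 'push 6': stack = [12, 6] (depth 2)
After 'div': stack = [2] (depth 1)
After 'dup': stack = [2, 2] (depth 2)
  ...
After 'dup': stack = [1, 1] (depth 2)
After 'div': stack = [1] (depth 1)
After 'dup': stack = [1, 1] (depth 2)
After 'lt': stack = [0] (depth 1)
After 'push -6': stack = [0, -6] (depth 2)
After 'push -5': stack = [0, -6, -5] (depth 3)
After 'mod': stack = [0, -1] (depth 2)
After 'over': stack = [0, -1, 0] (depth 3)
After 'pick 0': stack = [0, -1, 0, 0] (depth 4)
After 'push 13': stack = [0, -1, 0, 0, 13] (depth 5)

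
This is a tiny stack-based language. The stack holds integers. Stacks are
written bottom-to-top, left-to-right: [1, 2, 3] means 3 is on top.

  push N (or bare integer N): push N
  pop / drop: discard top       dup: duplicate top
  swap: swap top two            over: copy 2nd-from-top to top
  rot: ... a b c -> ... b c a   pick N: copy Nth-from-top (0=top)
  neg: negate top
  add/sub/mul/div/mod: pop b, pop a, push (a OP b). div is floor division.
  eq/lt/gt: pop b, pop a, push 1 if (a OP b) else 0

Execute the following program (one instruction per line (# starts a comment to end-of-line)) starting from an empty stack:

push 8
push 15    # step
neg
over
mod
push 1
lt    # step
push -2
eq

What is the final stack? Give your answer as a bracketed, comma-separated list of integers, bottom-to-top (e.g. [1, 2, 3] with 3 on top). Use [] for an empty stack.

After 'push 8': [8]
After 'push 15': [8, 15]
After 'neg': [8, -15]
After 'over': [8, -15, 8]
After 'mod': [8, 1]
After 'push 1': [8, 1, 1]
After 'lt': [8, 0]
After 'push -2': [8, 0, -2]
After 'eq': [8, 0]

Answer: [8, 0]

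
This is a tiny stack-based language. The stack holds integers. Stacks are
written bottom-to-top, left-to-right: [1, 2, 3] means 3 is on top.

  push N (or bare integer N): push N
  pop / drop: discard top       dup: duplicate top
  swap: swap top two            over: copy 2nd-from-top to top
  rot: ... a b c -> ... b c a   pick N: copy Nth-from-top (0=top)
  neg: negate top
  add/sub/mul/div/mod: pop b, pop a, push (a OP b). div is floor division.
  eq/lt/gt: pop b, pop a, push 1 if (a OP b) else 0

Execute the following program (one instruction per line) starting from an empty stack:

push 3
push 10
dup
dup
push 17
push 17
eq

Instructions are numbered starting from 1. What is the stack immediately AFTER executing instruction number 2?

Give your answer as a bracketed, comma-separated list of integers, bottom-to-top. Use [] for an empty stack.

Answer: [3, 10]

Derivation:
Step 1 ('push 3'): [3]
Step 2 ('push 10'): [3, 10]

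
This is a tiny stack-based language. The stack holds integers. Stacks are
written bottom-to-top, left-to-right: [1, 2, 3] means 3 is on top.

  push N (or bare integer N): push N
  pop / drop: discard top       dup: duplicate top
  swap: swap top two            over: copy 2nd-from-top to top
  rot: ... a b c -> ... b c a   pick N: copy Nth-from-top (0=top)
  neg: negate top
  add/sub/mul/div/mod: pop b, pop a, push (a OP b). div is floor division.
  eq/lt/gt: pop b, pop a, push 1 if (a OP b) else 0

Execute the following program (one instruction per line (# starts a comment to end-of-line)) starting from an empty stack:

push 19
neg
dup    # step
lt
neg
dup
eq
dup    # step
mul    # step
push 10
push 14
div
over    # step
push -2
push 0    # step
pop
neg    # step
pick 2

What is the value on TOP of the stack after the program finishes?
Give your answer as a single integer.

After 'push 19': [19]
After 'neg': [-19]
After 'dup': [-19, -19]
After 'lt': [0]
After 'neg': [0]
After 'dup': [0, 0]
After 'eq': [1]
After 'dup': [1, 1]
After 'mul': [1]
After 'push 10': [1, 10]
After 'push 14': [1, 10, 14]
After 'div': [1, 0]
After 'over': [1, 0, 1]
After 'push -2': [1, 0, 1, -2]
After 'push 0': [1, 0, 1, -2, 0]
After 'pop': [1, 0, 1, -2]
After 'neg': [1, 0, 1, 2]
After 'pick 2': [1, 0, 1, 2, 0]

Answer: 0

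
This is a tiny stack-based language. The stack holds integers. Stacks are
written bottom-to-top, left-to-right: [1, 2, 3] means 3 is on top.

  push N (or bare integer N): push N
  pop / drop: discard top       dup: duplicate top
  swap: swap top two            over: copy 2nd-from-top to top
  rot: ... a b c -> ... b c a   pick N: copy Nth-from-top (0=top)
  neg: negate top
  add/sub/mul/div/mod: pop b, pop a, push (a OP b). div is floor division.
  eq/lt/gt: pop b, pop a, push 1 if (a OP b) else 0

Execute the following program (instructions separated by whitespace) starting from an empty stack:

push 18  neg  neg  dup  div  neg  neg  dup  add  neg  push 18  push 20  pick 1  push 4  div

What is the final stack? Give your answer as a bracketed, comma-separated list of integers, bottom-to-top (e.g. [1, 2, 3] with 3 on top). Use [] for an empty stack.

After 'push 18': [18]
After 'neg': [-18]
After 'neg': [18]
After 'dup': [18, 18]
After 'div': [1]
After 'neg': [-1]
After 'neg': [1]
After 'dup': [1, 1]
After 'add': [2]
After 'neg': [-2]
After 'push 18': [-2, 18]
After 'push 20': [-2, 18, 20]
After 'pick 1': [-2, 18, 20, 18]
After 'push 4': [-2, 18, 20, 18, 4]
After 'div': [-2, 18, 20, 4]

Answer: [-2, 18, 20, 4]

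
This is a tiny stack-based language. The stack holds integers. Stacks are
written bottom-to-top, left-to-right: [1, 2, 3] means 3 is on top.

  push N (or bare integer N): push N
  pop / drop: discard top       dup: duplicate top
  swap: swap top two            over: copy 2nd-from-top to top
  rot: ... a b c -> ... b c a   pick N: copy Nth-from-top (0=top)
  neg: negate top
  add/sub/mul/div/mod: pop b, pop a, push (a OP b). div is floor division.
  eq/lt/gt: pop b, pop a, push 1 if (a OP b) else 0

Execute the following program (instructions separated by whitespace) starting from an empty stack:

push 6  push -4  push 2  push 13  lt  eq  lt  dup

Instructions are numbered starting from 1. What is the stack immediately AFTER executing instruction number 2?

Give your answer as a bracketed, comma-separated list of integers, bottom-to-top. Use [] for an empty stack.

Step 1 ('push 6'): [6]
Step 2 ('push -4'): [6, -4]

Answer: [6, -4]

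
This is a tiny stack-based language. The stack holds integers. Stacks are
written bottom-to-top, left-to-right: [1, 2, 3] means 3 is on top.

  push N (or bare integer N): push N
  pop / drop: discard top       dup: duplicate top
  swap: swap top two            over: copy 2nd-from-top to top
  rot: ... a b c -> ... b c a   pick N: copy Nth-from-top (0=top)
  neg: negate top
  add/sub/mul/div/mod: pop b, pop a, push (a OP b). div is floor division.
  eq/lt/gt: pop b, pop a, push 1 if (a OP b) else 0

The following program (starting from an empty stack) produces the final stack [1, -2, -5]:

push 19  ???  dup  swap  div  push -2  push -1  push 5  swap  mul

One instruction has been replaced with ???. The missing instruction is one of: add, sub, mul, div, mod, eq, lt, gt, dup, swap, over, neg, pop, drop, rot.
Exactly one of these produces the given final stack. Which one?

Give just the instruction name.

Stack before ???: [19]
Stack after ???:  [-19]
The instruction that transforms [19] -> [-19] is: neg

Answer: neg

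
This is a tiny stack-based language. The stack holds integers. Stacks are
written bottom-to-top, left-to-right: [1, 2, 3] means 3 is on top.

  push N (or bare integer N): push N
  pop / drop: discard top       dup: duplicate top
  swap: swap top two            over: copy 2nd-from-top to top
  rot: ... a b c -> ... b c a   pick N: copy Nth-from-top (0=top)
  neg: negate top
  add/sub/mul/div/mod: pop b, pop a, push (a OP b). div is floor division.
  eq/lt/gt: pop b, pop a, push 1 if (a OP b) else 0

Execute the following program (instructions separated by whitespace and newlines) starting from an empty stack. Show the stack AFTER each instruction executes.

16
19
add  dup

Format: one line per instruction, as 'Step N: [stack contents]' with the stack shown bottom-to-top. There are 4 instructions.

Step 1: [16]
Step 2: [16, 19]
Step 3: [35]
Step 4: [35, 35]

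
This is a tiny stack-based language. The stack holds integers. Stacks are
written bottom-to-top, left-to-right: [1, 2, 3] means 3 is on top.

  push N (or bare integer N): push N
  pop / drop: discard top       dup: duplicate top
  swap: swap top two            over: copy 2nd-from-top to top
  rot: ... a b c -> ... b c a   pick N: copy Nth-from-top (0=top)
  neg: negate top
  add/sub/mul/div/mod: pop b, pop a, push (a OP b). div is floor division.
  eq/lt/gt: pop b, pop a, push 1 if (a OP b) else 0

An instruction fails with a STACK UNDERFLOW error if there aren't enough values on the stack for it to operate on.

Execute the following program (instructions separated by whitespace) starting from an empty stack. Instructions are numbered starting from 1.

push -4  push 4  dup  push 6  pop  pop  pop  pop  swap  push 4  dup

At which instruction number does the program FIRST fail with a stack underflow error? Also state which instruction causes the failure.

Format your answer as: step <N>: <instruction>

Step 1 ('push -4'): stack = [-4], depth = 1
Step 2 ('push 4'): stack = [-4, 4], depth = 2
Step 3 ('dup'): stack = [-4, 4, 4], depth = 3
Step 4 ('push 6'): stack = [-4, 4, 4, 6], depth = 4
Step 5 ('pop'): stack = [-4, 4, 4], depth = 3
Step 6 ('pop'): stack = [-4, 4], depth = 2
Step 7 ('pop'): stack = [-4], depth = 1
Step 8 ('pop'): stack = [], depth = 0
Step 9 ('swap'): needs 2 value(s) but depth is 0 — STACK UNDERFLOW

Answer: step 9: swap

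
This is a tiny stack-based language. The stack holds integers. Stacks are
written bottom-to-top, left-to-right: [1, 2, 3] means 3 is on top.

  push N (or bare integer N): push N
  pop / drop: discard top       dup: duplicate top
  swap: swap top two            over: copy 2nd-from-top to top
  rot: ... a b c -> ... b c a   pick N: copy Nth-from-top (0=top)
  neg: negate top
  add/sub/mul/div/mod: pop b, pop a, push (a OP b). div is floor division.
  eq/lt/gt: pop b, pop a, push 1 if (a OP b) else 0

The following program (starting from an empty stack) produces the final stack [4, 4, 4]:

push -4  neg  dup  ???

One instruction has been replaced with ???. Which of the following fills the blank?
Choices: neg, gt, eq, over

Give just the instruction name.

Answer: over

Derivation:
Stack before ???: [4, 4]
Stack after ???:  [4, 4, 4]
Checking each choice:
  neg: produces [4, -4]
  gt: produces [0]
  eq: produces [1]
  over: MATCH


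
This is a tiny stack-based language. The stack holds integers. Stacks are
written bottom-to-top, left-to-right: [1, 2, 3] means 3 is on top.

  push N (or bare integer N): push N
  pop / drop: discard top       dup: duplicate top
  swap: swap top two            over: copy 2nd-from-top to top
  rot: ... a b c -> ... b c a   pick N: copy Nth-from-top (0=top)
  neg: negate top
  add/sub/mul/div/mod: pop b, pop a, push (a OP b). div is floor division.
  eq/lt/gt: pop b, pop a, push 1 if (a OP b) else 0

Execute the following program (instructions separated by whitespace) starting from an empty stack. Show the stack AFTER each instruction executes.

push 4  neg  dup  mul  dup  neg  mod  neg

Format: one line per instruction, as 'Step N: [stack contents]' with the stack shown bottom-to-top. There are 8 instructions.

Step 1: [4]
Step 2: [-4]
Step 3: [-4, -4]
Step 4: [16]
Step 5: [16, 16]
Step 6: [16, -16]
Step 7: [0]
Step 8: [0]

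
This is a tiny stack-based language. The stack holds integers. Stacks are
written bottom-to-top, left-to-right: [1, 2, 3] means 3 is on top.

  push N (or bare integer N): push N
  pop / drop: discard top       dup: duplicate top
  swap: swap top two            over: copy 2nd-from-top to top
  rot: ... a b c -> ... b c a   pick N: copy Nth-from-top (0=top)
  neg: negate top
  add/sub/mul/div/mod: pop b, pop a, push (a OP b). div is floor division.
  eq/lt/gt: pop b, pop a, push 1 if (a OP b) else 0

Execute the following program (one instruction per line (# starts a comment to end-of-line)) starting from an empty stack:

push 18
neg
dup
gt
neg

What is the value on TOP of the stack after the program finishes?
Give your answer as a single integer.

After 'push 18': [18]
After 'neg': [-18]
After 'dup': [-18, -18]
After 'gt': [0]
After 'neg': [0]

Answer: 0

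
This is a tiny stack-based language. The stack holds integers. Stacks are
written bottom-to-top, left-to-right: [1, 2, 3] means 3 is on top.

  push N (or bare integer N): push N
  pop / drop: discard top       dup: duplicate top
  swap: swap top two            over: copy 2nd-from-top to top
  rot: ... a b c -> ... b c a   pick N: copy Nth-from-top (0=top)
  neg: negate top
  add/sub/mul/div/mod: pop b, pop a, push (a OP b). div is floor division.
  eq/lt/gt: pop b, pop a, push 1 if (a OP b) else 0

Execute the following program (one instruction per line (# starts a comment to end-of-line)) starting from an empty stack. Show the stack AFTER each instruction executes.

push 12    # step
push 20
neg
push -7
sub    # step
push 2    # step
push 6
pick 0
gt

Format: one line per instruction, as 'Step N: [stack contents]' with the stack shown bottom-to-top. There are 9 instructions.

Step 1: [12]
Step 2: [12, 20]
Step 3: [12, -20]
Step 4: [12, -20, -7]
Step 5: [12, -13]
Step 6: [12, -13, 2]
Step 7: [12, -13, 2, 6]
Step 8: [12, -13, 2, 6, 6]
Step 9: [12, -13, 2, 0]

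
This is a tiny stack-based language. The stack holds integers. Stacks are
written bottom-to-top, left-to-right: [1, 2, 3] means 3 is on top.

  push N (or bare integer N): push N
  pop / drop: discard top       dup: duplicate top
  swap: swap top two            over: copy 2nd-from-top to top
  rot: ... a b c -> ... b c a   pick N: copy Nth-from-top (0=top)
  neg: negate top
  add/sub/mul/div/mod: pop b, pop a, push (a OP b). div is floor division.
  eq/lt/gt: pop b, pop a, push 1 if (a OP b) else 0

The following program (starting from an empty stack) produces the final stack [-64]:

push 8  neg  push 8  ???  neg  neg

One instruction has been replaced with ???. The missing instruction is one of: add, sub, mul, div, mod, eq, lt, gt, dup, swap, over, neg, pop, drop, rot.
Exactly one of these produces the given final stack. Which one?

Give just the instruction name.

Answer: mul

Derivation:
Stack before ???: [-8, 8]
Stack after ???:  [-64]
The instruction that transforms [-8, 8] -> [-64] is: mul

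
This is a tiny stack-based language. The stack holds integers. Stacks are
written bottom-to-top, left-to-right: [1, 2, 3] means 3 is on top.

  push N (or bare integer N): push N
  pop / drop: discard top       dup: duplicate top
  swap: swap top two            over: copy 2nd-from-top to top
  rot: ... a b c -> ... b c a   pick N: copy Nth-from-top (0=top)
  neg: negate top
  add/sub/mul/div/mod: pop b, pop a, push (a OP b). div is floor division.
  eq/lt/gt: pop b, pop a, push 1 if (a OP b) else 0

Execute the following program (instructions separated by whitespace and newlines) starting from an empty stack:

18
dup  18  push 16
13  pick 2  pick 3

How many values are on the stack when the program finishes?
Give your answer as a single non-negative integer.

Answer: 7

Derivation:
After 'push 18': stack = [18] (depth 1)
After 'dup': stack = [18, 18] (depth 2)
After 'push 18': stack = [18, 18, 18] (depth 3)
After 'push 16': stack = [18, 18, 18, 16] (depth 4)
After 'push 13': stack = [18, 18, 18, 16, 13] (depth 5)
After 'pick 2': stack = [18, 18, 18, 16, 13, 18] (depth 6)
After 'pick 3': stack = [18, 18, 18, 16, 13, 18, 18] (depth 7)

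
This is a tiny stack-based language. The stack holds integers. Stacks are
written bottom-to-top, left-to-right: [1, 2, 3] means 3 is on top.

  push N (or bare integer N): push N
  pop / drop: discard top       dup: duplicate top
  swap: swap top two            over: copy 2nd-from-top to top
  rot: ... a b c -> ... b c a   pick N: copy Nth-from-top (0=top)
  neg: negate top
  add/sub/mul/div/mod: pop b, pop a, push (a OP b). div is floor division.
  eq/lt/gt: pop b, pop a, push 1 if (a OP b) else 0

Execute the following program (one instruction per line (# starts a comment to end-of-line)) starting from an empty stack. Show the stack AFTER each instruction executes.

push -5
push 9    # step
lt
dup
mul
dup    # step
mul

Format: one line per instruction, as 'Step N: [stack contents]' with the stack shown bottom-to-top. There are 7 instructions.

Step 1: [-5]
Step 2: [-5, 9]
Step 3: [1]
Step 4: [1, 1]
Step 5: [1]
Step 6: [1, 1]
Step 7: [1]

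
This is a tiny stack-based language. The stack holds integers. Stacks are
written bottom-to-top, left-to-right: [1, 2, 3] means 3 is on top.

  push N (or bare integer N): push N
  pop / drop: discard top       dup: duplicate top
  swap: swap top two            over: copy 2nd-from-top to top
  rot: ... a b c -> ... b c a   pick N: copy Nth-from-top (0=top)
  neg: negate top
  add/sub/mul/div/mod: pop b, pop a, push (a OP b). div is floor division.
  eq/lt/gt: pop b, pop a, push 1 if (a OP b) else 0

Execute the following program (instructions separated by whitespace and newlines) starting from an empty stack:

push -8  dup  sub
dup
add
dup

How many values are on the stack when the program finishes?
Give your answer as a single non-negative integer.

After 'push -8': stack = [-8] (depth 1)
After 'dup': stack = [-8, -8] (depth 2)
After 'sub': stack = [0] (depth 1)
After 'dup': stack = [0, 0] (depth 2)
After 'add': stack = [0] (depth 1)
After 'dup': stack = [0, 0] (depth 2)

Answer: 2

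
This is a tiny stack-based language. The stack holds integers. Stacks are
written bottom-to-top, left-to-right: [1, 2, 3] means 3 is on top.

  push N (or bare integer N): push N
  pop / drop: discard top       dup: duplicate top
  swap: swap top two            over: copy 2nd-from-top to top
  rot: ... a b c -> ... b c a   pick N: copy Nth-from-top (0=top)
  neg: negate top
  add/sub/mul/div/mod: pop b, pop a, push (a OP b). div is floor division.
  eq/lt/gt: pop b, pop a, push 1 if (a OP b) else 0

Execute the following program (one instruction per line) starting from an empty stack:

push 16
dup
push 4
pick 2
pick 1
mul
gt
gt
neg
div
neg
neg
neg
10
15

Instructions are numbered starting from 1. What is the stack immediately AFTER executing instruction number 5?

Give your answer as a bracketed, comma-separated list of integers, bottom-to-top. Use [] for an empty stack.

Step 1 ('push 16'): [16]
Step 2 ('dup'): [16, 16]
Step 3 ('push 4'): [16, 16, 4]
Step 4 ('pick 2'): [16, 16, 4, 16]
Step 5 ('pick 1'): [16, 16, 4, 16, 4]

Answer: [16, 16, 4, 16, 4]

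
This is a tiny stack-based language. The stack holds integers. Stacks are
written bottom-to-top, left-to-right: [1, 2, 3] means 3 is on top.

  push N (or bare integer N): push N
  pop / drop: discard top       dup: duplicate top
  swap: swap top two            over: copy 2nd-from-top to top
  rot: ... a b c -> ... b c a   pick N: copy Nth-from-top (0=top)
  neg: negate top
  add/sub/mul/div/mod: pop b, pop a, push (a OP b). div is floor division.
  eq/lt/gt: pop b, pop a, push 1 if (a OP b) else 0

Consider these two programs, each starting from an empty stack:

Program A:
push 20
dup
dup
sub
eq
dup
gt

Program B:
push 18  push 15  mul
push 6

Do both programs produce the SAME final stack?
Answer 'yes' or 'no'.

Program A trace:
  After 'push 20': [20]
  After 'dup': [20, 20]
  After 'dup': [20, 20, 20]
  After 'sub': [20, 0]
  After 'eq': [0]
  After 'dup': [0, 0]
  After 'gt': [0]
Program A final stack: [0]

Program B trace:
  After 'push 18': [18]
  After 'push 15': [18, 15]
  After 'mul': [270]
  After 'push 6': [270, 6]
Program B final stack: [270, 6]
Same: no

Answer: no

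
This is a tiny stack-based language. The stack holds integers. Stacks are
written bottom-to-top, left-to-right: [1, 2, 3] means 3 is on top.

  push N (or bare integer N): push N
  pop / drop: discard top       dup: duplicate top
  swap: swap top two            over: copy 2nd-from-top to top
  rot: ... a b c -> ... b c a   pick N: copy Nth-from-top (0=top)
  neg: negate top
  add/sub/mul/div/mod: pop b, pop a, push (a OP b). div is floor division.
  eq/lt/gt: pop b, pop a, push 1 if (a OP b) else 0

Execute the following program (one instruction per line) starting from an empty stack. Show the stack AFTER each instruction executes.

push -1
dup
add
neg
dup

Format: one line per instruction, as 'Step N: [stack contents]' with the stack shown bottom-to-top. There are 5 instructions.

Step 1: [-1]
Step 2: [-1, -1]
Step 3: [-2]
Step 4: [2]
Step 5: [2, 2]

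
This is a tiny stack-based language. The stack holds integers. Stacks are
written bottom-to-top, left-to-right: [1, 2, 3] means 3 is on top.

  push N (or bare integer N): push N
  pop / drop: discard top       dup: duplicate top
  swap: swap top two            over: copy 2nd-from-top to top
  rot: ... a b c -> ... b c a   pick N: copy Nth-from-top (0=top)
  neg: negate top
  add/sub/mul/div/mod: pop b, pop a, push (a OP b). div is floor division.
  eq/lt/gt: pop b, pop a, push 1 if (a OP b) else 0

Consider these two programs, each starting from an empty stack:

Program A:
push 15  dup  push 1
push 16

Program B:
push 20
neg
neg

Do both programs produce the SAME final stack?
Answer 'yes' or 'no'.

Program A trace:
  After 'push 15': [15]
  After 'dup': [15, 15]
  After 'push 1': [15, 15, 1]
  After 'push 16': [15, 15, 1, 16]
Program A final stack: [15, 15, 1, 16]

Program B trace:
  After 'push 20': [20]
  After 'neg': [-20]
  After 'neg': [20]
Program B final stack: [20]
Same: no

Answer: no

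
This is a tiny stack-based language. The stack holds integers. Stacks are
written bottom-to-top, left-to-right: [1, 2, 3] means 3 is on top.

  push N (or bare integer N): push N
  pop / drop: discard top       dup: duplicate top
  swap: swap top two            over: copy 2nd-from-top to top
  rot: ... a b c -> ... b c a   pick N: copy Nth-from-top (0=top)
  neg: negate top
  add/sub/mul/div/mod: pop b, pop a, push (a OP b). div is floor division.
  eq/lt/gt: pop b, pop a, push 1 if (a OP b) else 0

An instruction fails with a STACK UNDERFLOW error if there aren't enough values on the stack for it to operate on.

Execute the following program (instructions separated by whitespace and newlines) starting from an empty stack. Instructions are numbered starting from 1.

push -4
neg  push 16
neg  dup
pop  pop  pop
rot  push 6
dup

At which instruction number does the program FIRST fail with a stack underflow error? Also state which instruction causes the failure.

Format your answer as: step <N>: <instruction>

Answer: step 9: rot

Derivation:
Step 1 ('push -4'): stack = [-4], depth = 1
Step 2 ('neg'): stack = [4], depth = 1
Step 3 ('push 16'): stack = [4, 16], depth = 2
Step 4 ('neg'): stack = [4, -16], depth = 2
Step 5 ('dup'): stack = [4, -16, -16], depth = 3
Step 6 ('pop'): stack = [4, -16], depth = 2
Step 7 ('pop'): stack = [4], depth = 1
Step 8 ('pop'): stack = [], depth = 0
Step 9 ('rot'): needs 3 value(s) but depth is 0 — STACK UNDERFLOW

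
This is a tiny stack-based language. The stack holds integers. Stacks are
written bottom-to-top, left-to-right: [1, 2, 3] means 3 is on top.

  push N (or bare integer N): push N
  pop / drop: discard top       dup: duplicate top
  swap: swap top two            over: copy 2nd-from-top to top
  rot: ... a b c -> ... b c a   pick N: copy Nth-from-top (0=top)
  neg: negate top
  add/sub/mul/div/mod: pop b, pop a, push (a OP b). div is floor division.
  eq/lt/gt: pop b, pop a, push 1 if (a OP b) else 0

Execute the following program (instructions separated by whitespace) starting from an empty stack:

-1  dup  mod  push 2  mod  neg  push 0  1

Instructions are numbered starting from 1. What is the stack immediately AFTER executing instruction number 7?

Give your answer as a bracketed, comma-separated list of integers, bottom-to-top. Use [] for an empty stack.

Step 1 ('-1'): [-1]
Step 2 ('dup'): [-1, -1]
Step 3 ('mod'): [0]
Step 4 ('push 2'): [0, 2]
Step 5 ('mod'): [0]
Step 6 ('neg'): [0]
Step 7 ('push 0'): [0, 0]

Answer: [0, 0]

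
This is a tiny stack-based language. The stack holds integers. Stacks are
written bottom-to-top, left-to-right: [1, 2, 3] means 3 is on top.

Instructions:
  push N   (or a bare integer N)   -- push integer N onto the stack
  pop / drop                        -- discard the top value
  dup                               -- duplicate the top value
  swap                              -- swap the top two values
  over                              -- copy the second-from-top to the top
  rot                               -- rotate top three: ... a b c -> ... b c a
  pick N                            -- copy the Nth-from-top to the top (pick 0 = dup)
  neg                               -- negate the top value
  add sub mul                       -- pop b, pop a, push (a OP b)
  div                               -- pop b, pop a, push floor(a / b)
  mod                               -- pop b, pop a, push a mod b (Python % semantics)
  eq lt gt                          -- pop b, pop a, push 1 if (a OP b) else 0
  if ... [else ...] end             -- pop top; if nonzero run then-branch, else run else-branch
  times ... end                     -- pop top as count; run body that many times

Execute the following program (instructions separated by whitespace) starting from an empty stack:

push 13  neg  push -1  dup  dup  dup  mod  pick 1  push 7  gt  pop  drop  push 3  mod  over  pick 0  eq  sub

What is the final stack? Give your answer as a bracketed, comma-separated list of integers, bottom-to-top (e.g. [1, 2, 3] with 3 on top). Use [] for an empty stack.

After 'push 13': [13]
After 'neg': [-13]
After 'push -1': [-13, -1]
After 'dup': [-13, -1, -1]
After 'dup': [-13, -1, -1, -1]
After 'dup': [-13, -1, -1, -1, -1]
After 'mod': [-13, -1, -1, 0]
After 'pick 1': [-13, -1, -1, 0, -1]
After 'push 7': [-13, -1, -1, 0, -1, 7]
After 'gt': [-13, -1, -1, 0, 0]
After 'pop': [-13, -1, -1, 0]
After 'drop': [-13, -1, -1]
After 'push 3': [-13, -1, -1, 3]
After 'mod': [-13, -1, 2]
After 'over': [-13, -1, 2, -1]
After 'pick 0': [-13, -1, 2, -1, -1]
After 'eq': [-13, -1, 2, 1]
After 'sub': [-13, -1, 1]

Answer: [-13, -1, 1]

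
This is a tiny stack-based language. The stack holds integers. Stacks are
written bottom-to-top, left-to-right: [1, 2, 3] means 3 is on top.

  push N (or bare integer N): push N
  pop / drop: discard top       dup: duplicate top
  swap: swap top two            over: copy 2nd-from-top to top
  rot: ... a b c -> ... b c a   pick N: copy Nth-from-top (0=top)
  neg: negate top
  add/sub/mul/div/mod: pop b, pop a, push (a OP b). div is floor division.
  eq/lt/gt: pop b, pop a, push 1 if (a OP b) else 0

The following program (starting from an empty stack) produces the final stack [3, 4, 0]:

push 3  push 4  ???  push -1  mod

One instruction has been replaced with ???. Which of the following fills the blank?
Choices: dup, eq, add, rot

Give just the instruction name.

Answer: dup

Derivation:
Stack before ???: [3, 4]
Stack after ???:  [3, 4, 4]
Checking each choice:
  dup: MATCH
  eq: produces [0]
  add: produces [0]
  rot: stack underflow (need 3, have 2)


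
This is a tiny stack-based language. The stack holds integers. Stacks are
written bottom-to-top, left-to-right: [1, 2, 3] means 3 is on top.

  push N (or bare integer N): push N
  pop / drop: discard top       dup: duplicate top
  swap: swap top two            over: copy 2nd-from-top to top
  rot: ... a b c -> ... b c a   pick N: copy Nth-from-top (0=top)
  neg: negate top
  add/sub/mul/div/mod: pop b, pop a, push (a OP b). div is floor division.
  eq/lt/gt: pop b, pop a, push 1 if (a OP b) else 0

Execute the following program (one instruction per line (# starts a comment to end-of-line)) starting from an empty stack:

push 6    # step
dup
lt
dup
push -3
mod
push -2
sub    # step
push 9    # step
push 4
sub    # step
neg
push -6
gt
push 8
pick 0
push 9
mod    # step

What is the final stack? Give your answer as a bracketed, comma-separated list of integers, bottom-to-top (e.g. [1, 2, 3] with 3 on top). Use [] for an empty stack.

Answer: [0, 2, 1, 8, 8]

Derivation:
After 'push 6': [6]
After 'dup': [6, 6]
After 'lt': [0]
After 'dup': [0, 0]
After 'push -3': [0, 0, -3]
After 'mod': [0, 0]
After 'push -2': [0, 0, -2]
After 'sub': [0, 2]
After 'push 9': [0, 2, 9]
After 'push 4': [0, 2, 9, 4]
After 'sub': [0, 2, 5]
After 'neg': [0, 2, -5]
After 'push -6': [0, 2, -5, -6]
After 'gt': [0, 2, 1]
After 'push 8': [0, 2, 1, 8]
After 'pick 0': [0, 2, 1, 8, 8]
After 'push 9': [0, 2, 1, 8, 8, 9]
After 'mod': [0, 2, 1, 8, 8]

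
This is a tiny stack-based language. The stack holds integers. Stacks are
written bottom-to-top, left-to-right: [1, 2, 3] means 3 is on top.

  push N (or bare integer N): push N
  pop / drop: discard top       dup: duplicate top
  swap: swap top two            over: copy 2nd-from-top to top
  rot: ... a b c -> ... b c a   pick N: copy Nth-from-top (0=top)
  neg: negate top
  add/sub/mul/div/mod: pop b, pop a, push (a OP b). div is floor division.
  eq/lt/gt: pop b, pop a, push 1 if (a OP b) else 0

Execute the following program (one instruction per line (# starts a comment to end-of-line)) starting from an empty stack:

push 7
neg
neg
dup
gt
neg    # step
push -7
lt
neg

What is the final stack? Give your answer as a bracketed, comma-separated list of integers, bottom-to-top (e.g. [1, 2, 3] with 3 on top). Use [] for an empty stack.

Answer: [0]

Derivation:
After 'push 7': [7]
After 'neg': [-7]
After 'neg': [7]
After 'dup': [7, 7]
After 'gt': [0]
After 'neg': [0]
After 'push -7': [0, -7]
After 'lt': [0]
After 'neg': [0]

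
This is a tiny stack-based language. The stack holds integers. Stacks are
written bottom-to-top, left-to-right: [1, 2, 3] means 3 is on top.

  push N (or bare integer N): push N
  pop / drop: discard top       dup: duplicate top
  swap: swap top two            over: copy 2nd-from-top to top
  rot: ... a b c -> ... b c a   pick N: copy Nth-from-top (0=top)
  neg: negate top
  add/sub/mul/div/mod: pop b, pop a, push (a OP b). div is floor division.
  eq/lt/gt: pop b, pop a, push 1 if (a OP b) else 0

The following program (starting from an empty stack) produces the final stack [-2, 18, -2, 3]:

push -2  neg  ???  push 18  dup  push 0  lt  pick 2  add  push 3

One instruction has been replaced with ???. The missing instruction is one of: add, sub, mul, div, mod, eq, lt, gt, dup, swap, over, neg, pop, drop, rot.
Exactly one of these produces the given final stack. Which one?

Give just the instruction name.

Answer: neg

Derivation:
Stack before ???: [2]
Stack after ???:  [-2]
The instruction that transforms [2] -> [-2] is: neg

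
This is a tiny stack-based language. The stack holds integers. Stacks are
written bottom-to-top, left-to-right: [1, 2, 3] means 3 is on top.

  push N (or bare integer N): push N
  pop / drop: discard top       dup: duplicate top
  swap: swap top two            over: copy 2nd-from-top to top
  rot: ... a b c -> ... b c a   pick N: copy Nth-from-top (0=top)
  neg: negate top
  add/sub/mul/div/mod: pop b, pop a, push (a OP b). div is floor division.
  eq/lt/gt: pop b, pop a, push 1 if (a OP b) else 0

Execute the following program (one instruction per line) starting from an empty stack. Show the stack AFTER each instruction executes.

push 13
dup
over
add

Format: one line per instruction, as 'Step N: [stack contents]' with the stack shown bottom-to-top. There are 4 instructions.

Step 1: [13]
Step 2: [13, 13]
Step 3: [13, 13, 13]
Step 4: [13, 26]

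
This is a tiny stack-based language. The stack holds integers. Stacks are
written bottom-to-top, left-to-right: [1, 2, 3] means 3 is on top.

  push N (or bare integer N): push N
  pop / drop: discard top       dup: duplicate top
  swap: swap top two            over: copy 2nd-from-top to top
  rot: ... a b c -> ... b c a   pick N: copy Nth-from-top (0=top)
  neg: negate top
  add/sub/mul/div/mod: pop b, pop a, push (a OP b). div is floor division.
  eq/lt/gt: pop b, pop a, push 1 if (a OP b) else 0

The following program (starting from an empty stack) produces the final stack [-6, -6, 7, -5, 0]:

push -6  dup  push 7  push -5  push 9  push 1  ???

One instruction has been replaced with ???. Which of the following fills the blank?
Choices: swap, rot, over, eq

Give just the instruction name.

Answer: eq

Derivation:
Stack before ???: [-6, -6, 7, -5, 9, 1]
Stack after ???:  [-6, -6, 7, -5, 0]
Checking each choice:
  swap: produces [-6, -6, 7, -5, 1, 9]
  rot: produces [-6, -6, 7, 9, 1, -5]
  over: produces [-6, -6, 7, -5, 9, 1, 9]
  eq: MATCH
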